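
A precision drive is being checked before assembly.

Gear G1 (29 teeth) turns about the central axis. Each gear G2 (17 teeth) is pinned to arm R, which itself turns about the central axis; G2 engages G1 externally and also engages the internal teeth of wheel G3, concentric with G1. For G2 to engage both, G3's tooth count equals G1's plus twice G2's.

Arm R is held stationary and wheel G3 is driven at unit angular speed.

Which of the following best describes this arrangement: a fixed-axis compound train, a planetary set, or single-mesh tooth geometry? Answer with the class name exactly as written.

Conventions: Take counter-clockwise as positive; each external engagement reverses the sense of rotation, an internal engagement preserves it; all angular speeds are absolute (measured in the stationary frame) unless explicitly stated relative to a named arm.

class = planetary set [G3 = 29+2·17 = 63; Willis about the carrier]
classification: planetary set

planetary set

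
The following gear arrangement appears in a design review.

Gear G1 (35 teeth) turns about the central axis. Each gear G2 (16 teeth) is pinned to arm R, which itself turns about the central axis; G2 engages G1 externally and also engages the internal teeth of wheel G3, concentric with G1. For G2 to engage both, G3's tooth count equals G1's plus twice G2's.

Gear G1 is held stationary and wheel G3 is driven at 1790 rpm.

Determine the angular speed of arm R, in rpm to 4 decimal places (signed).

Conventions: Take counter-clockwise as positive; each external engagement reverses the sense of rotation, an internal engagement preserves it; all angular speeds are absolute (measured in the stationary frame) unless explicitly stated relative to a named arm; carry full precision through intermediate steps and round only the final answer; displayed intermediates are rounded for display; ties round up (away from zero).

recognized (axles ride arm R): planetary set, 35/16/67 teeth
normalise by the input: solve with ω_ring = 1, then scale by 1790 rpm
ring teeth: 35 + 2·16 = 67
35(ω_sun−ω_arm) = −67(ω_ring−ω_arm),  ω_sun = 0, ω_ring = 1
35(0−ω_arm) = −67(1−ω_arm)  ⇒  102·ω_arm = 67  ⇒  ω_arm = 67/102
scale: ω_arm = 67/102 × 1790 rpm = +1175.7843 rpm

+1175.7843 rpm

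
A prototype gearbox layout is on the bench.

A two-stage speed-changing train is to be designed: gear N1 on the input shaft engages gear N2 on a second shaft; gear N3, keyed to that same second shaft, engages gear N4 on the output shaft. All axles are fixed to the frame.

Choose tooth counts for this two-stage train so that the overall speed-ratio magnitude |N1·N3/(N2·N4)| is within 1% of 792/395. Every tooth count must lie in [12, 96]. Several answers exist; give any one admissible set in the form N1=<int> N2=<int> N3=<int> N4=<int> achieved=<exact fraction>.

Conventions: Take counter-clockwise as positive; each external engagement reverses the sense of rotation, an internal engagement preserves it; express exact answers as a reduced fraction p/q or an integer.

N1=27 N2=15 N3=88 N4=79 achieved=792/395

topology: fixed-axis compound train — 2 stages, target 792/395
target = 792/395 in lowest terms: an exact hit needs N1·N3 = k·792 and N2·N4 = k·395 for one integer k, every count in [12, 96]; additionally prefer no 1:1 stage (N1 ≠ N2, N3 ≠ N4)
k = 1…2: no 1:1-free in-range split of k·792 and k·395 into factor pairs; take k = 3
k = 3: N1·N3 = 2376 = 27·88, N2·N4 = 1185 = 15·79
achieved = 27·88/(15·79) = 792/395; |achieved − target| = 0 ≤ 198/9875 ✓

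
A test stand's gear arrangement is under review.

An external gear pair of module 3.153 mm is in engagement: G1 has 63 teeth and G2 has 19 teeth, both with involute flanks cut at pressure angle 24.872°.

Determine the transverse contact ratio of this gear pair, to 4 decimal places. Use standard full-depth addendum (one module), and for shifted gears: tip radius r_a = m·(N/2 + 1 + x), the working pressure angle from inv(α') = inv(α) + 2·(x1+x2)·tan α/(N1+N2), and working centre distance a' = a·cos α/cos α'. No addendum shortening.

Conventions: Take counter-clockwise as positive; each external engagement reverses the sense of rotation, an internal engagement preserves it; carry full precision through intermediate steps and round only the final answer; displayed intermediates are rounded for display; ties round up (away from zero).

1.4839

single-mesh involute tooth geometry (63T engaging 19T at module 3.153)
base radii: r_b1 = 90.107583, r_b2 = 27.175303
tip radii: r_a1 = 102.472500, r_a2 = 33.106500
no profile shift: α' = α, a' = a
action lengths: √(r_a1²−r_b1²) = 48.797918, √(r_a2²−r_b2²) = 18.908814
base pitch p_b = π·m·cos α = 8.986709
CR = (48.797918 + 18.908814 − 129.273000·sin 24.87200°)/8.986709 = 1.483911
contact ratio ≈ 1.4839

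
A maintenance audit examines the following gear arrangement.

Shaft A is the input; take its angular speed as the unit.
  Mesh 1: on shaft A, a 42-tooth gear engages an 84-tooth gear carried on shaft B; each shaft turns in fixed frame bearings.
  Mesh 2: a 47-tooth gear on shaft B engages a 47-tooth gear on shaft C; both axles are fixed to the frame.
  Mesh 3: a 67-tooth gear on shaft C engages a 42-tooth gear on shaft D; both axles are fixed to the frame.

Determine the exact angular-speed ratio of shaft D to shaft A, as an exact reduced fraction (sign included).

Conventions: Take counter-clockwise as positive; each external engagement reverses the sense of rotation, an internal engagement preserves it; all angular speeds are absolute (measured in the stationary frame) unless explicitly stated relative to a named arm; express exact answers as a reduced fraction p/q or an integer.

-67/84

class = fixed-axis compound train [3 meshes; 3 ratios multiply, 3 sense flips]
mesh 1 [42T→84T]: running ratio 1/2, sense −
mesh 2 [47T→47T]: running ratio 1/2, sense +
mesh 3 [67T→42T]: running ratio 67/84, sense −
ω_out/ω_in = -67/84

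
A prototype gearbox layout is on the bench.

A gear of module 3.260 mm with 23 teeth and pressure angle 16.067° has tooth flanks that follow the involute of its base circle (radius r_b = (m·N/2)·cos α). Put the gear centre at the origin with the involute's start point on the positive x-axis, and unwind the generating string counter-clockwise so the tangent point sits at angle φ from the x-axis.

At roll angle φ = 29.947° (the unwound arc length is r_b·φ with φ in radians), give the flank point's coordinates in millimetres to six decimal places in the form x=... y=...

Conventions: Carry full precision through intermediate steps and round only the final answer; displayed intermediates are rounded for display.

recognized (one wheel, involute flank): single-mesh tooth geometry, m = 3.260, N = 23
pitch radius r_p = m·N/2 = 3.260·23/2 = 37.490000
base radius r_b = r_p·cos α = 37.490000·cos 16.067° = 36.025592
roll angle φ = 29.947° = 0.52267375 rad
x = r_b·(cos φ + φ·sin φ) = 40.615455
y = r_b·(sin φ − φ·cos φ) = 1.668287

x=40.615455 y=1.668287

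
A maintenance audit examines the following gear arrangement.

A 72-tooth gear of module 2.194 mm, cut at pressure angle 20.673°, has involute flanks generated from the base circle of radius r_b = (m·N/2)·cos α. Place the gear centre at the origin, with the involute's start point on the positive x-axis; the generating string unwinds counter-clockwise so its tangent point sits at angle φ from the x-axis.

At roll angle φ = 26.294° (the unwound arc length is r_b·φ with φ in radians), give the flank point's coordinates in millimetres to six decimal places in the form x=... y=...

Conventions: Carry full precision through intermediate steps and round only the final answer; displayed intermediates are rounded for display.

x=81.274975 y=2.330993

recognized (one wheel, involute flank): single-mesh tooth geometry, m = 2.194, N = 72
pitch radius r_p = m·N/2 = 2.194·72/2 = 78.984000
base radius r_b = r_p·cos α = 78.984000·cos 20.673° = 73.898260
roll angle φ = 26.294° = 0.45891687 rad
x = r_b·(cos φ + φ·sin φ) = 81.274975
y = r_b·(sin φ − φ·cos φ) = 2.330993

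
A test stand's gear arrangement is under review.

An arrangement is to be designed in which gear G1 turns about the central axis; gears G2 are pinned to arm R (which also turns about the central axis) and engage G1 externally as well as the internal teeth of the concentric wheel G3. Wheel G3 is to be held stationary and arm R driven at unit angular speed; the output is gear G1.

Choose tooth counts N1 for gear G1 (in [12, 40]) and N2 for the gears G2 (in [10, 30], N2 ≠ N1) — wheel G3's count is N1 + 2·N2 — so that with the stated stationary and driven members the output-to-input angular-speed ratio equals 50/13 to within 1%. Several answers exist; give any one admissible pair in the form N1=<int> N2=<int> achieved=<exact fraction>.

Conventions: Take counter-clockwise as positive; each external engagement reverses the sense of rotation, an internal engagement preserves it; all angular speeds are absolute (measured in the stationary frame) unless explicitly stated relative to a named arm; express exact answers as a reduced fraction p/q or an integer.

planetary set to be sized for 50/13 (Willis relation)
Willis with ω_ring = 0: ω_sun/ω_arm = (N1+N3)/N1; set equal to 50/13  ⇒  N3/N1 = 50/13 − 1 = 37/13
N3 = N1 + 2·N2  ⇒  N2/N1 = (N3/N1 − 1)/2 = (37/13 − 1)/2 = 12/13
smallest multiple with N1 ≥ 12 and N2 ≥ 10: k = 1  ⇒  N1 = 1·13 = 13, N2 = 1·12 = 12 (N1 ≤ 40, N2 ≤ 30, N2 ≠ N1 ✓), N3 = 13 + 2·12 = 37
check: (N1+N3)/N1 with N1 = 13, N3 = 37 gives 50/13; |achieved − target| = 0 ≤ 1/26 ✓

N1=13 N2=12 achieved=50/13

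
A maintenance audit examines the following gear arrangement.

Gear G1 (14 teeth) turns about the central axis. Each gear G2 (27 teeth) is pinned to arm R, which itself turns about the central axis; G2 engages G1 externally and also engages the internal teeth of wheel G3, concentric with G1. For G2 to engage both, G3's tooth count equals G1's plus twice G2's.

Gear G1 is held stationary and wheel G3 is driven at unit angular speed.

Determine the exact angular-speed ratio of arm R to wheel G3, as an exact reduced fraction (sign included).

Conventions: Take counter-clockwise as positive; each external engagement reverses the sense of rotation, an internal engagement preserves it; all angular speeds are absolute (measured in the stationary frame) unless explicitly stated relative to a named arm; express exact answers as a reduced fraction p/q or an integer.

topology: planetary set — G1 14T / G2 27T / G3 68T, arm = carrier (Willis)
ring teeth: 14 + 2·27 = 68
14(ω_sun−ω_arm) = −68(ω_ring−ω_arm),  ω_sun = 0, ω_ring = 1
14(0−ω_arm) = −68(1−ω_arm)  ⇒  82·ω_arm = 68  ⇒  ω_arm = 34/41
ω_out/ω_in = 34/41

34/41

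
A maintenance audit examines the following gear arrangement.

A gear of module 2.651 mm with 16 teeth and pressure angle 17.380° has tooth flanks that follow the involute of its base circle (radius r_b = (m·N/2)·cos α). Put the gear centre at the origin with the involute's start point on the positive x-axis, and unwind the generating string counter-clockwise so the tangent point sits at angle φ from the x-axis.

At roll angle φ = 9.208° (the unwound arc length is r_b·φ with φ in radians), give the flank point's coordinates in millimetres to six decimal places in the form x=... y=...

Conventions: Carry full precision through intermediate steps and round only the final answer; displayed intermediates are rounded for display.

recognized (one wheel, involute flank): single-mesh tooth geometry, m = 2.651, N = 16
pitch radius r_p = m·N/2 = 2.651·16/2 = 21.208000
base radius r_b = r_p·cos α = 21.208000·cos 17.380° = 20.239741
roll angle φ = 9.208° = 0.16070992 rad
x = r_b·(cos φ + φ·sin φ) = 20.499429
y = r_b·(sin φ − φ·cos φ) = 0.027931

x=20.499429 y=0.027931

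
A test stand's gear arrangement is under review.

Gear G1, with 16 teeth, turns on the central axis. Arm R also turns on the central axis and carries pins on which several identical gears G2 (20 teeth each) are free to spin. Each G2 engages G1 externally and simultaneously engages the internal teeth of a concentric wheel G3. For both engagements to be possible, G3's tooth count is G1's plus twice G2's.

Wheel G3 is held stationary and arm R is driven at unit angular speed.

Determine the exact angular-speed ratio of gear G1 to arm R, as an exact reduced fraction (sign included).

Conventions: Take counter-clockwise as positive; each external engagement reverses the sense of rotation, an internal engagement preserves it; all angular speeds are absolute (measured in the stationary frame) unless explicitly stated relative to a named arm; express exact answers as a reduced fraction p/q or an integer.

9/2

planetary set (16T centre, 20T on arm, 56T internal) — Willis relation
ring teeth: 16 + 2·20 = 56
16(ω_sun−ω_arm) = −56(ω_ring−ω_arm),  ω_ring = 0, ω_arm = 1
ω_sun = 1 − (56/16)(0−1) = 9/2
ω_out/ω_in = 9/2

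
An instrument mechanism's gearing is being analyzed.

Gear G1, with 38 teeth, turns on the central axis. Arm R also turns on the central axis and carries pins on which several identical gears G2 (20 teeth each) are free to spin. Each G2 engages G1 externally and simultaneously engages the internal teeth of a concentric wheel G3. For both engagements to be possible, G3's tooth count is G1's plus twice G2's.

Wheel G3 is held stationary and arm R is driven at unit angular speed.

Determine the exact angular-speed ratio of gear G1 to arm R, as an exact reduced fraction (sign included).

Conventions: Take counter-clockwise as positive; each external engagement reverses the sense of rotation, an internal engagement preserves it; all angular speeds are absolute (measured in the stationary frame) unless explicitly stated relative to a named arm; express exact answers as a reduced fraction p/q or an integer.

topology: planetary set — G1 38T / G2 20T / G3 78T, arm = carrier (Willis)
ring teeth: 38 + 2·20 = 78
38(ω_sun−ω_arm) = −78(ω_ring−ω_arm),  ω_ring = 0, ω_arm = 1
ω_sun = 1 − (78/38)(0−1) = 58/19
ω_out/ω_in = 58/19

58/19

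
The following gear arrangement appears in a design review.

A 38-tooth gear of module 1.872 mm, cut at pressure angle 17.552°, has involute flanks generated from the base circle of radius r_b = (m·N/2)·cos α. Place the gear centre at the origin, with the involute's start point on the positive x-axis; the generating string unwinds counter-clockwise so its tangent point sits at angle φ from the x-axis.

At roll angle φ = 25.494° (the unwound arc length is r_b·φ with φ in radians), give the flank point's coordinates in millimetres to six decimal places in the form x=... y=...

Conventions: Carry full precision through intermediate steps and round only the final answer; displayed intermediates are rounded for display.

x=37.104772 y=0.976240

class = single-mesh tooth geometry [base-circle involute, m = 1.872, 38T]
pitch radius r_p = m·N/2 = 1.872·38/2 = 35.568000
base radius r_b = r_p·cos α = 35.568000·cos 17.552° = 33.912084
roll angle φ = 25.494° = 0.44495424 rad
x = r_b·(cos φ + φ·sin φ) = 37.104772
y = r_b·(sin φ − φ·cos φ) = 0.976240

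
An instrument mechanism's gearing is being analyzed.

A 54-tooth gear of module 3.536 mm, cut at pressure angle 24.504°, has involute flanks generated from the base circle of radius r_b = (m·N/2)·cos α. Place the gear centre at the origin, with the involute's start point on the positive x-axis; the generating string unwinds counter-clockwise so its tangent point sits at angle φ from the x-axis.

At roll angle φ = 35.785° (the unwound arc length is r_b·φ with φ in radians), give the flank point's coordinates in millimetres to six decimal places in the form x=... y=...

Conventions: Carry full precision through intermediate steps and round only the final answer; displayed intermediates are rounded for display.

recognized (one wheel, involute flank): single-mesh tooth geometry, m = 3.536, N = 54
pitch radius r_p = m·N/2 = 3.536·54/2 = 95.472000
base radius r_b = r_p·cos α = 95.472000·cos 24.504° = 86.873058
roll angle φ = 35.785° = 0.62456607 rad
x = r_b·(cos φ + φ·sin φ) = 102.199987
y = r_b·(sin φ − φ·cos φ) = 6.783634

x=102.199987 y=6.783634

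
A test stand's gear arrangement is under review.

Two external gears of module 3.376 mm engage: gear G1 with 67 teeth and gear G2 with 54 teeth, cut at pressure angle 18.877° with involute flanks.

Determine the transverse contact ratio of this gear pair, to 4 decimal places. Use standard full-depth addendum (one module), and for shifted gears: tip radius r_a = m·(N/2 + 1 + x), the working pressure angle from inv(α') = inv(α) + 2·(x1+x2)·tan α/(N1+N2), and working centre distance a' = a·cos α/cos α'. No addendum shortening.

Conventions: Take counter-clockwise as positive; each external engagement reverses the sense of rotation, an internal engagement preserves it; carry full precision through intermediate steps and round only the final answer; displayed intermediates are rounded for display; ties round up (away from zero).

recognized (one external pair, fixed centres): single-mesh tooth geometry, m = 3.376, N1 = 67, N2 = 54
base radii: r_b1 = 107.013167, r_b2 = 86.249418
tip radii: r_a1 = 116.472000, r_a2 = 94.528000
no profile shift: α' = α, a' = a
action lengths: √(r_a1²−r_b1²) = 45.977265, √(r_a2²−r_b2²) = 38.685665
base pitch p_b = π·m·cos α = 10.035575
CR = (45.977265 + 38.685665 − 204.248000·sin 18.87700°)/10.035575 = 1.851515
contact ratio ≈ 1.8515

1.8515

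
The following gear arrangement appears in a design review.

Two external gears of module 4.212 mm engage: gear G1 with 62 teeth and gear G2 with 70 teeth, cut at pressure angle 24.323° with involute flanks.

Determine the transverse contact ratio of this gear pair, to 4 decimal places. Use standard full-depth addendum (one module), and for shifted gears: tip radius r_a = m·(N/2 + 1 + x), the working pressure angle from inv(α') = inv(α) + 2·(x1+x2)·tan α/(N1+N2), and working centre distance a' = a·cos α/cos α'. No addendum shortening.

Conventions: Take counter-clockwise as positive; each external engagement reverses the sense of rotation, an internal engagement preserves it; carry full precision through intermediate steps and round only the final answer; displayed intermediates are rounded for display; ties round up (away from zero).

1.5887

topology: single-mesh involute geometry — m = 4.212, 62T/70T pair
base radii: r_b1 = 118.982170, r_b2 = 134.334708
tip radii: r_a1 = 134.784000, r_a2 = 151.632000
no profile shift: α' = α, a' = a
action lengths: √(r_a1²−r_b1²) = 63.324324, √(r_a2²−r_b2²) = 70.331002
base pitch p_b = π·m·cos α = 12.057855
CR = (63.324324 + 70.331002 − 277.992000·sin 24.32300°)/12.057855 = 1.588668
contact ratio ≈ 1.5887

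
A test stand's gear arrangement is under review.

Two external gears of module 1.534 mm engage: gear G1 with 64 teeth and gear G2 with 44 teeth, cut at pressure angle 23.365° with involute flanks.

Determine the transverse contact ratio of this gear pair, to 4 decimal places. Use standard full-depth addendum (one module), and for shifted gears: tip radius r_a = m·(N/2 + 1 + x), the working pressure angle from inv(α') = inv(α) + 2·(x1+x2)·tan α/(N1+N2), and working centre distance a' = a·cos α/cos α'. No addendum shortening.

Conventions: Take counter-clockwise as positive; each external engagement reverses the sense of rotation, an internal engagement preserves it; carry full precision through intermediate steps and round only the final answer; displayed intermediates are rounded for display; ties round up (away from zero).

1.6037

single-mesh involute tooth geometry (64T engaging 44T at module 1.534)
base radii: r_b1 = 45.062640, r_b2 = 30.980565
tip radii: r_a1 = 50.622000, r_a2 = 35.282000
no profile shift: α' = α, a' = a
action lengths: √(r_a1²−r_b1²) = 23.063941, √(r_a2²−r_b2²) = 16.882658
base pitch p_b = π·m·cos α = 4.424014
CR = (23.063941 + 16.882658 − 82.836000·sin 23.36500°)/4.424014 = 1.603725
contact ratio ≈ 1.6037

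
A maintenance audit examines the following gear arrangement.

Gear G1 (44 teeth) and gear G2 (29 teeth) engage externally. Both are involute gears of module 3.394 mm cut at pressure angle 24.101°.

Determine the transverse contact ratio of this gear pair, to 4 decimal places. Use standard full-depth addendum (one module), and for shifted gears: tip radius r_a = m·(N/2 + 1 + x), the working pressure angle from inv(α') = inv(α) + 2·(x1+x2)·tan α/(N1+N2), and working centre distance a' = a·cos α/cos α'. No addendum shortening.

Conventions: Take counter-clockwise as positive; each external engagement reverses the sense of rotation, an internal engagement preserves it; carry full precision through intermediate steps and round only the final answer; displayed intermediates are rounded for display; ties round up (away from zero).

single-mesh involute tooth geometry (44T engaging 29T at module 3.394)
base radii: r_b1 = 68.158970, r_b2 = 44.922958
tip radii: r_a1 = 78.062000, r_a2 = 52.607000
no profile shift: α' = α, a' = a
action lengths: √(r_a1²−r_b1²) = 38.052998, √(r_a2²−r_b2²) = 27.375616
base pitch p_b = π·m·cos α = 9.733078
CR = (38.052998 + 27.375616 − 123.881000·sin 24.10100°)/9.733078 = 1.524929
contact ratio ≈ 1.5249

1.5249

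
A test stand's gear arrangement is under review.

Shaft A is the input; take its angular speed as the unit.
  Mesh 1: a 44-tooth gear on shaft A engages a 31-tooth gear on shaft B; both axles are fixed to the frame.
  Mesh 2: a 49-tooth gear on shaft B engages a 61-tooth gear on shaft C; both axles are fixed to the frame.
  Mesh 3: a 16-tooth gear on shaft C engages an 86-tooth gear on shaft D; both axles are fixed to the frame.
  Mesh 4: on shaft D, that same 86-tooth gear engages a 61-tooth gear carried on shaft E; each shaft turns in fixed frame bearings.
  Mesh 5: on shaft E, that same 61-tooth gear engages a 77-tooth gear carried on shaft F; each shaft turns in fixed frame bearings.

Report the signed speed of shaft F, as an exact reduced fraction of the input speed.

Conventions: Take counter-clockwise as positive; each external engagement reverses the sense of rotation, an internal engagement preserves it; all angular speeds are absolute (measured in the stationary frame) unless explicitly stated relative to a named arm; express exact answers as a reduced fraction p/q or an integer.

5-mesh fixed-axis compound train (all bearings frame-fixed)
mesh 1 [44T→31T]: |ω|/ω_in = 1×44/31 = 44/31, sense flips to −
mesh 2 [49T→61T]: |ω|/ω_in = (44/31)×49/61 = 2156/1891, sense flips to +
mesh 3 [16T→86T]: |ω|/ω_in = (2156/1891)×16/86 = 17248/81313, sense flips to −
mesh 4 [86T→61T]: |ω|/ω_in = (17248/81313)×86/61 = 34496/115351, sense flips to +
mesh 5 [61T→77T]: |ω|/ω_in = (34496/115351)×61/77 = 448/1891, sense flips to −
signed output speed (× input speed) = -448/1891

-448/1891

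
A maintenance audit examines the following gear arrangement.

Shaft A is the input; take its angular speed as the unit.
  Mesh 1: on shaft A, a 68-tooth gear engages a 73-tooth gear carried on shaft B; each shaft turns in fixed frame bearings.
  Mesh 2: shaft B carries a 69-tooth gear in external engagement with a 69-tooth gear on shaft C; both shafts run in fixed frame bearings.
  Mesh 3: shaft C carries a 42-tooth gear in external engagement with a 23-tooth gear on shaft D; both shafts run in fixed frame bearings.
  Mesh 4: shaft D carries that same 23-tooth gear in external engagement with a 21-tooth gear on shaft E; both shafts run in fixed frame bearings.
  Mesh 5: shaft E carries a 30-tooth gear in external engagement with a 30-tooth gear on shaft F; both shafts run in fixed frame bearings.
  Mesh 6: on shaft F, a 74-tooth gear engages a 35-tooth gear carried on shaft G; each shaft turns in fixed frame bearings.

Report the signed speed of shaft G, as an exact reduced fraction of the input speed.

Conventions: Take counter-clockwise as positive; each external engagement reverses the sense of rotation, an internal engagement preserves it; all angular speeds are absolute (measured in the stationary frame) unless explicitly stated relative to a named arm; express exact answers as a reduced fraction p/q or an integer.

10064/2555

6-mesh fixed-axis compound train (all bearings frame-fixed)
mesh 1 [68T→73T]: |ω|/ω_in = 1×68/73 = 68/73, sense flips to −
mesh 2 [69T→69T]: |ω|/ω_in = (68/73)×69/69 = 68/73, sense flips to +
mesh 3 [42T→23T]: |ω|/ω_in = (68/73)×42/23 = 2856/1679, sense flips to −
mesh 4 [23T→21T]: |ω|/ω_in = (2856/1679)×23/21 = 136/73, sense flips to +
mesh 5 [30T→30T]: |ω|/ω_in = (136/73)×30/30 = 136/73, sense flips to −
mesh 6 [74T→35T]: |ω|/ω_in = (136/73)×74/35 = 10064/2555, sense flips to +
signed output speed (× input speed) = 10064/2555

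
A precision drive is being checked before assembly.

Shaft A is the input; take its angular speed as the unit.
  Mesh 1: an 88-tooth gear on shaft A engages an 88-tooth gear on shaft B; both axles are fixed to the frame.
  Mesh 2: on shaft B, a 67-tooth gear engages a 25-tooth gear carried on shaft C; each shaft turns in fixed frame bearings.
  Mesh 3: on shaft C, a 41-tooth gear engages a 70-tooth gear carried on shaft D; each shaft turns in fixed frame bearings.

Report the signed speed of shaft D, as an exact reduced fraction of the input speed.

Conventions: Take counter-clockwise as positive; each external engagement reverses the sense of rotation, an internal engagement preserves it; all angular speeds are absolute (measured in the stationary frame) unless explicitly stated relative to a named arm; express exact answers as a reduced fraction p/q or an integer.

3-mesh fixed-axis compound train (all bearings frame-fixed)
mesh 1 [88T→88T]: |ω|/ω_in = 1×88/88 = 1, sense flips to −
mesh 2 [67T→25T]: |ω|/ω_in = 1×67/25 = 67/25, sense flips to +
mesh 3 [41T→70T]: |ω|/ω_in = (67/25)×41/70 = 2747/1750, sense flips to −
signed output speed (× input speed) = -2747/1750

-2747/1750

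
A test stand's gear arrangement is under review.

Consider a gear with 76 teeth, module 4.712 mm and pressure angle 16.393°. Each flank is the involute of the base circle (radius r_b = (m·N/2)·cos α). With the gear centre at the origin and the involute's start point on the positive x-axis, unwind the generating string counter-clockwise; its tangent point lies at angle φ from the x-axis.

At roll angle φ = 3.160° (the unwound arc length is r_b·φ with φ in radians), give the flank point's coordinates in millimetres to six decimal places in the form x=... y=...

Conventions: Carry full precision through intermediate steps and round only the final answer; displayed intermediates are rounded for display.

topology: single-mesh involute geometry — m = 4.712, N = 76
pitch radius r_p = m·N/2 = 4.712·76/2 = 179.056000
base radius r_b = r_p·cos α = 179.056000·cos 16.393° = 171.777098
roll angle φ = 3.160° = 0.05515240 rad
x = r_b·(cos φ + φ·sin φ) = 172.038154
y = r_b·(sin φ − φ·cos φ) = 0.009603

x=172.038154 y=0.009603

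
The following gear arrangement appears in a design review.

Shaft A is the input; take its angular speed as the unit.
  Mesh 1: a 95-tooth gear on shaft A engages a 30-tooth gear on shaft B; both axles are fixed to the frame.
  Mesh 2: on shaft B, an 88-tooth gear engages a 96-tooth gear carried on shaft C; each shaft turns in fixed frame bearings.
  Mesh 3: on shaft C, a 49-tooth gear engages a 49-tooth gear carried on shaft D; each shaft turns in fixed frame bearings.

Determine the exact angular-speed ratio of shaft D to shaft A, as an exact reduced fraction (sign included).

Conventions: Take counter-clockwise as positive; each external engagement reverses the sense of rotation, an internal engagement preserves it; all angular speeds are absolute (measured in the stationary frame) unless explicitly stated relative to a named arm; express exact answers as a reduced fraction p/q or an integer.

-209/72

class = fixed-axis compound train [3 meshes; 3 ratios multiply, 3 sense flips]
mesh 1 [95T→30T]: running ratio 19/6, sense −
mesh 2 [88T→96T]: running ratio 209/72, sense +
mesh 3 [49T→49T]: running ratio 209/72, sense −
ω_out/ω_in = -209/72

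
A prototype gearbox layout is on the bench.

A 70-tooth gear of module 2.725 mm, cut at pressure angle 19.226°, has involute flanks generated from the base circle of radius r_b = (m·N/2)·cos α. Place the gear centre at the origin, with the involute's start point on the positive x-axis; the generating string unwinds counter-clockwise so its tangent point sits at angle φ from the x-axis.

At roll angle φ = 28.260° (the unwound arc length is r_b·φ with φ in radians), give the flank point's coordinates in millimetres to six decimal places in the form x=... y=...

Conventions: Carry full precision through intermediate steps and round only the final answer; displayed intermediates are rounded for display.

x=100.352565 y=3.515086

class = single-mesh tooth geometry [base-circle involute, m = 2.725, 70T]
pitch radius r_p = m·N/2 = 2.725·70/2 = 95.375000
base radius r_b = r_p·cos α = 95.375000·cos 19.226° = 90.055654
roll angle φ = 28.260° = 0.49323005 rad
x = r_b·(cos φ + φ·sin φ) = 100.352565
y = r_b·(sin φ − φ·cos φ) = 3.515086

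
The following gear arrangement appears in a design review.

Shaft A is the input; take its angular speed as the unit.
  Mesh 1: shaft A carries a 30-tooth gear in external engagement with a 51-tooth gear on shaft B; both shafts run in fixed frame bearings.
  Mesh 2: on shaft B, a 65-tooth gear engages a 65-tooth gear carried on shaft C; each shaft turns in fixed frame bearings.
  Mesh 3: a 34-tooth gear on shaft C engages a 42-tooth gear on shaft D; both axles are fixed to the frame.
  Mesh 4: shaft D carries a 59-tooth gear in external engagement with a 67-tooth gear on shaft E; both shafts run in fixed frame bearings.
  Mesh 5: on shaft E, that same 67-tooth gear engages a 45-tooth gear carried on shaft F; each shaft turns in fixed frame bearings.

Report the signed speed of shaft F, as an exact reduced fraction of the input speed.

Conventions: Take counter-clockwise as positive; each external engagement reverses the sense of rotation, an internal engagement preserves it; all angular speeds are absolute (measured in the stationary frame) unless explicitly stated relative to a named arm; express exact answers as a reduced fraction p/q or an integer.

5-mesh fixed-axis compound train (all bearings frame-fixed)
mesh 1 [30T→51T]: |ω|/ω_in = 1×30/51 = 10/17, sense flips to −
mesh 2 [65T→65T]: |ω|/ω_in = (10/17)×65/65 = 10/17, sense flips to +
mesh 3 [34T→42T]: |ω|/ω_in = (10/17)×34/42 = 10/21, sense flips to −
mesh 4 [59T→67T]: |ω|/ω_in = (10/21)×59/67 = 590/1407, sense flips to +
mesh 5 [67T→45T]: |ω|/ω_in = (590/1407)×67/45 = 118/189, sense flips to −
signed output speed (× input speed) = -118/189

-118/189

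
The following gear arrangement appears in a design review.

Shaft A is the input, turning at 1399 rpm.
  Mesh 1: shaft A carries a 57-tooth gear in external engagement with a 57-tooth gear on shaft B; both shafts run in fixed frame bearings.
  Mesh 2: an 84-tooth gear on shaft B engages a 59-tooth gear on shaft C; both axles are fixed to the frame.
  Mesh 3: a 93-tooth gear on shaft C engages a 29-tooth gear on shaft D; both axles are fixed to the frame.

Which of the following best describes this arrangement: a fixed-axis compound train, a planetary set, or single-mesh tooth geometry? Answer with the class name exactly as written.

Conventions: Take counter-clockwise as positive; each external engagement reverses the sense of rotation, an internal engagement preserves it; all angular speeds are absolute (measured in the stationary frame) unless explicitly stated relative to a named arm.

3-mesh fixed-axis compound train (all bearings frame-fixed)
classification: fixed-axis compound train

fixed-axis compound train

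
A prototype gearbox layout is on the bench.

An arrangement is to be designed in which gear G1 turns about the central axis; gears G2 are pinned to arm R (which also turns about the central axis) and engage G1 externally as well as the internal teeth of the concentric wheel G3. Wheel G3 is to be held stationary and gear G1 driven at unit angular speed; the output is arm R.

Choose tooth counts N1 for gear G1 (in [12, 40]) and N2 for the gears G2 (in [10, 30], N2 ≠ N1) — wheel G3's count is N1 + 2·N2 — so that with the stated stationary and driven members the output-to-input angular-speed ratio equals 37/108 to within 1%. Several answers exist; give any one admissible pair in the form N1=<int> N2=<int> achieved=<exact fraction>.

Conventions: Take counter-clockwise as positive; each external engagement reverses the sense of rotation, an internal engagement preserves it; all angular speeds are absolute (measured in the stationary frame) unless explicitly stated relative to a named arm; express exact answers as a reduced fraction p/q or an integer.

N1=37 N2=17 achieved=37/108

topology: planetary set — design target 37/108, arm = carrier (Willis)
Willis with ω_ring = 0: ω_arm/ω_sun = N1/(N1+N3); set equal to 37/108  ⇒  N3/N1 = 1/(37/108) − 1 = 71/37
N3 = N1 + 2·N2  ⇒  N2/N1 = (N3/N1 − 1)/2 = (71/37 − 1)/2 = 17/37
smallest multiple with N1 ≥ 12 and N2 ≥ 10: k = 1  ⇒  N1 = 1·37 = 37, N2 = 1·17 = 17 (N1 ≤ 40, N2 ≤ 30, N2 ≠ N1 ✓), N3 = 37 + 2·17 = 71
check: N1/(N1+N3) with N1 = 37, N3 = 71 gives 37/108; |achieved − target| = 0 ≤ 37/10800 ✓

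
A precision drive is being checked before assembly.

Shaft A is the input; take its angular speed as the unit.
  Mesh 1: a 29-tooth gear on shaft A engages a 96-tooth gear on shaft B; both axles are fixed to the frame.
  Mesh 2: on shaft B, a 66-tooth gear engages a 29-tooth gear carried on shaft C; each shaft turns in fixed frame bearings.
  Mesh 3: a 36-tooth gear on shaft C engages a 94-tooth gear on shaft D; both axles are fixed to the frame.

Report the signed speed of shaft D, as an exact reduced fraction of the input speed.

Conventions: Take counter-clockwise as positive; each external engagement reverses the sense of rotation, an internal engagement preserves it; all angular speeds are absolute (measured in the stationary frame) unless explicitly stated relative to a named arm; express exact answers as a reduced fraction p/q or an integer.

-99/376

3-mesh fixed-axis compound train (all bearings frame-fixed)
mesh 1 [29T→96T]: |ω|/ω_in = 1×29/96 = 29/96, sense flips to −
mesh 2 [66T→29T]: |ω|/ω_in = (29/96)×66/29 = 11/16, sense flips to +
mesh 3 [36T→94T]: |ω|/ω_in = (11/16)×36/94 = 99/376, sense flips to −
signed output speed (× input speed) = -99/376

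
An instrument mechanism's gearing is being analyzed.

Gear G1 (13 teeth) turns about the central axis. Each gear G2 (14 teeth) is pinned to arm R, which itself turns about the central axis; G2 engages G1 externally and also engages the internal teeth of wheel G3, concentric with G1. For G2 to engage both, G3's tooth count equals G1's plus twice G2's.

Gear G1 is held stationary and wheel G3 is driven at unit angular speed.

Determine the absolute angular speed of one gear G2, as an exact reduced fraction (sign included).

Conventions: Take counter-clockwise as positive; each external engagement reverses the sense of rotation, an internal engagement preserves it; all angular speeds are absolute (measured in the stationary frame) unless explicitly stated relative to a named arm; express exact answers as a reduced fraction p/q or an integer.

planetary set (13T centre, 14T on arm, 41T internal) — Willis relation
ring teeth: 13 + 2·14 = 41
13(ω_sun−ω_arm) = −41(ω_ring−ω_arm),  ω_sun = 0, ω_ring = 1
13(0−ω_arm) = −41(1−ω_arm)  ⇒  54·ω_arm = 41  ⇒  ω_arm = 41/54
sun–planet mesh: 13·(0−41/54) = −14·(ω_p−ω_arm)  ⇒  ω_p−ω_arm = 533/756
ω_p = 41/54 + 533/756 = 41/28
exact speed ratio = 41/28

41/28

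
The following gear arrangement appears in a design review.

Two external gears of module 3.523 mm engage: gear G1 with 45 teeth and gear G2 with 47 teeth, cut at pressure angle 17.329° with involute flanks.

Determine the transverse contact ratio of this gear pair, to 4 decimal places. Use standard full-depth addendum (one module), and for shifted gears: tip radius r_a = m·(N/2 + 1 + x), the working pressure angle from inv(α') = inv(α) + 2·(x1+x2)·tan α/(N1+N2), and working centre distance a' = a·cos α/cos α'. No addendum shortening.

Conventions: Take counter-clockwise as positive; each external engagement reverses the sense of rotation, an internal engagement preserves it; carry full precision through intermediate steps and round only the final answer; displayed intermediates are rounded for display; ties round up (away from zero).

1.8946

single-mesh involute tooth geometry (45T engaging 47T at module 3.523)
base radii: r_b1 = 75.669561, r_b2 = 79.032653
tip radii: r_a1 = 82.790500, r_a2 = 86.313500
no profile shift: α' = α, a' = a
action lengths: √(r_a1²−r_b1²) = 33.591434, √(r_a2²−r_b2²) = 34.696687
base pitch p_b = π·m·cos α = 10.565464
CR = (33.591434 + 34.696687 − 162.058000·sin 17.32900°)/10.565464 = 1.894648
contact ratio ≈ 1.8946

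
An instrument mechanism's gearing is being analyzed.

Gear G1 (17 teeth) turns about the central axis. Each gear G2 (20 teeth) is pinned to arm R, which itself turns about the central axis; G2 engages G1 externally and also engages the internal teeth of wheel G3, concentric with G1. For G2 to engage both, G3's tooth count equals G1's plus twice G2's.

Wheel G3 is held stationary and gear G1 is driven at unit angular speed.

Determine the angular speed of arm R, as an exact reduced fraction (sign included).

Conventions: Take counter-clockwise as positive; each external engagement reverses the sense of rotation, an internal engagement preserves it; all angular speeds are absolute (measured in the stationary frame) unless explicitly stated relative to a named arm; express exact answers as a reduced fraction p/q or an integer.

recognized (axles ride arm R): planetary set, 17/20/57 teeth
ring teeth: 17 + 2·20 = 57
17(ω_sun−ω_arm) = −57(ω_ring−ω_arm),  ω_ring = 0, ω_sun = 1
17(1−ω_arm) = −57(0−ω_arm)  ⇒  74·ω_arm = 17  ⇒  ω_arm = 17/74
exact speed ratio = 17/74

17/74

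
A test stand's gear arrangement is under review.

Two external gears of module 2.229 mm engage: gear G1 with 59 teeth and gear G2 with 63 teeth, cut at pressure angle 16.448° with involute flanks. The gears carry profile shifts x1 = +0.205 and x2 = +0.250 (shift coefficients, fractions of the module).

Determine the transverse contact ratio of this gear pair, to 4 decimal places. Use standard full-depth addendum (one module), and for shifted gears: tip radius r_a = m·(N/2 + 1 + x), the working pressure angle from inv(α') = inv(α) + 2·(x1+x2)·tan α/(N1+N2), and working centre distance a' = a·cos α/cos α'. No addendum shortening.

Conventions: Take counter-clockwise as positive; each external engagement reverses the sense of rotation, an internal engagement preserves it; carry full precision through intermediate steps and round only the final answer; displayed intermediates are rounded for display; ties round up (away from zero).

class = single-mesh tooth geometry [involute pair 59T × 63T, m = 2.229]
base radii: r_b1 = 63.064595, r_b2 = 67.340160
tip radii: r_a1 = 68.441445, r_a2 = 72.999750
inv(α') = inv(16.448°) + 2·(+0.205+0.250)·tan α/(59+63) = 0.01035690  ⇒  α' = 17.77809°
a' = a·cos α / cos α' = 135.9690·cos 16.448°/cos 17.77809° = 136.944365
action lengths: √(r_a1²−r_b1²) = 26.591132, √(r_a2²−r_b2²) = 28.182731
base pitch p_b = π·m·cos α = 6.716043
CR = (26.591132 + 28.182731 − 136.944365·sin 17.77809°)/6.716043 = 1.929779
contact ratio ≈ 1.9298

1.9298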